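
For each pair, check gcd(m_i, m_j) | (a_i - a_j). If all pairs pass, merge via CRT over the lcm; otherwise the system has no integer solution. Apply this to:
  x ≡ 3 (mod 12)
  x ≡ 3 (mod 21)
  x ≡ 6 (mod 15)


Moduli 12, 21, 15 are not pairwise coprime, so CRT works modulo lcm(m_i) when all pairwise compatibility conditions hold.
Pairwise compatibility: gcd(m_i, m_j) must divide a_i - a_j for every pair.
Merge one congruence at a time:
  Start: x ≡ 3 (mod 12).
  Combine with x ≡ 3 (mod 21): gcd(12, 21) = 3; 3 - 3 = 0, which IS divisible by 3, so compatible.
    Write x = 3 + 12·t and substitute into x ≡ 3 (mod 21): 12·t ≡ 3 − 3 = 0 (mod 21).
    Divide the congruence (and modulus) by g = 3: 4·t ≡ 0 (mod 7).
    The inverse of 4 mod 7 is 2 (since 4·2 = 8 = 1·7 + 1), so t ≡ 2·0 = 0 ≡ 0 (mod 7).
    Then x = 3 + 12·0 = 3, valid modulo lcm(12, 21) = 84: x ≡ 3 (mod 84).
  Combine with x ≡ 6 (mod 15): gcd(84, 15) = 3; 6 - 3 = 3, which IS divisible by 3, so compatible.
    Write x = 3 + 84·t and substitute into x ≡ 6 (mod 15): 84·t ≡ 6 − 3 = 3 (mod 15).
    Divide the congruence (and modulus) by g = 3: 28·t ≡ 1 (mod 5).
    Reduce coefficients mod 5: 3·t ≡ 1 (mod 5).
    The inverse of 3 mod 5 is 2 (since 3·2 = 6 = 1·5 + 1), so t ≡ 2·1 = 2 ≡ 2 (mod 5).
    Then x = 3 + 84·2 = 171, valid modulo lcm(84, 15) = 420: x ≡ 171 (mod 420).
Verify: 171 mod 12 = 3, 171 mod 21 = 3, 171 mod 15 = 6.

x ≡ 171 (mod 420).


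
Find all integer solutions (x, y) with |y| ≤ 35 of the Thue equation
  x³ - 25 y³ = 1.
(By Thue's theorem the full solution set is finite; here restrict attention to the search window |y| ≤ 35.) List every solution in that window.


The equation is x³ - 25y³ = 1. For fixed y, x³ = 25·y³ + 1, so a solution requires the RHS to be a perfect cube.
Strategy: iterate y from -35 to 35, compute RHS = 25·y³ + 1, and check whether it is a (positive or negative) perfect cube.
Check small values of y:
  y = 0: RHS = 1 = (1)³ ⇒ x = 1 works.
  y = 1: RHS = 26 is not a perfect cube.
  y = -1: RHS = -24 is not a perfect cube.
  y = 2: RHS = 201 is not a perfect cube.
  y = -2: RHS = -199 is not a perfect cube.
  y = 3: RHS = 676 is not a perfect cube.
  y = -3: RHS = -674 is not a perfect cube.
Continuing the search up to |y| = 35 finds no further solutions beyond those listed.
Collected solutions: (1, 0).

Solutions (with |y| ≤ 35): (1, 0).


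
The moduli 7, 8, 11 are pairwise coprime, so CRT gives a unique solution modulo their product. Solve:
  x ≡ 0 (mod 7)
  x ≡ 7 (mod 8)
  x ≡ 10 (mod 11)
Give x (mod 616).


Moduli 7, 8, 11 are pairwise coprime; by CRT there is a unique solution modulo M = 7 · 8 · 11 = 616.
Solve pairwise, accumulating the modulus:
  Start with x ≡ 0 (mod 7).
  Combine with x ≡ 7 (mod 8): since gcd(7, 8) = 1, we get a unique residue mod 56.
    Write x = 0 + 7·t and substitute into x ≡ 7 (mod 8): 7·t ≡ 7 − 0 = 7 (mod 8).
    The inverse of 7 mod 8 is 7 (since 7·7 = 49 = 6·8 + 1), so t ≡ 7·7 = 49 ≡ 1 (mod 8).
    Then x = 0 + 7·1 = 7, valid modulo lcm(7, 8) = 56: x ≡ 7 (mod 56).
  Combine with x ≡ 10 (mod 11): since gcd(56, 11) = 1, we get a unique residue mod 616.
    Write x = 7 + 56·t and substitute into x ≡ 10 (mod 11): 56·t ≡ 10 − 7 = 3 (mod 11).
    Reduce coefficients mod 11: 1·t ≡ 3 (mod 11).
    So t ≡ 3 (mod 11).
    Then x = 7 + 56·3 = 175, valid modulo lcm(56, 11) = 616: x ≡ 175 (mod 616).
Verify: 175 mod 7 = 0 ✓, 175 mod 8 = 7 ✓, 175 mod 11 = 10 ✓.

x ≡ 175 (mod 616).


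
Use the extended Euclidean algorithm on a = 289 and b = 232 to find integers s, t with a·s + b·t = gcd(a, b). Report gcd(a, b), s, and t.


Euclidean algorithm on (289, 232) — divide until remainder is 0:
  289 = 1 · 232 + 57
  232 = 4 · 57 + 4
  57 = 14 · 4 + 1
  4 = 4 · 1 + 0
gcd(289, 232) = 1.
Track Bezout coefficients alongside the remainders: start with r₀ = 289 = a·1 + b·0 (s = 1, t = 0) and r₁ = 232 = a·0 + b·1 (s = 0, t = 1); each new remainder r_{k+1} = r_{k-1} − q_k·r_k inherits s_{k+1} = s_{k-1} − q_k·s_k, t_{k+1} = t_{k-1} − q_k·t_k, so r_k = a·s_k + b·t_k at every step:
  q = 1: r = 57, s = 1 − 1·0 = 1, t = 0 − 1·1 = -1  (check: 289·1 + 232·(-1) = 57)
  q = 4: r = 4, s = 0 − 4·1 = -4, t = 1 − 4·(-1) = 5  (check: 289·(-4) + 232·5 = 4)
  q = 14: r = 1, s = 1 − 14·(-4) = 57, t = -1 − 14·5 = -71  (check: 289·57 + 232·(-71) = 1)
The row with r = 1 (the gcd) gives the Bezout coefficients s = 57, t = -71.
Result: 289 · (57) + 232 · (-71) = 1.

gcd(289, 232) = 1; s = 57, t = -71 (check: 289·57 + 232·(-71) = 1).


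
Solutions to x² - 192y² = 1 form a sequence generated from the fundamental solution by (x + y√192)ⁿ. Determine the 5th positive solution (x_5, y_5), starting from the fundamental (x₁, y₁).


Step 1: Find the fundamental solution (x₁, y₁) of x² - 192y² = 1.
  Expand √192 as a continued fraction. a₀ = ⌊√192⌋ = 13; iterate m_{k+1} = d_k·a_k − m_k, d_{k+1} = (192 − m_{k+1}²)/d_k, a_{k+1} = ⌊(a₀ + m_{k+1})/d_{k+1}⌋ (starting m₀ = 0, d₀ = 1), with convergents p_k = a_k·p_{k-1} + p_{k-2}, q_k = a_k·q_{k-1} + q_{k-2} (p₋₁ = 1, q₋₁ = 0):
  k = 0: a₀ = 13; p₀/q₀ = 13/1; p₀² − 192·q₀² = 169 − 192 = -23.
  k = 1: m = 13, d = 23, a = ⌊(13 + 13)/23⌋ = 1; p/q = (1·13 + 1)/(1·1 + 0) = 14/1; p² − 192·q² = 196 − 192 = 4.
  k = 2: m = 10, d = 4, a = ⌊(13 + 10)/4⌋ = 5; p/q = (5·14 + 13)/(5·1 + 1) = 83/6; p² − 192·q² = 6889 − 6912 = -23.
  k = 3: m = 10, d = 23, a = ⌊(13 + 10)/23⌋ = 1; p/q = (1·83 + 14)/(1·6 + 1) = 97/7; p² − 192·q² = 9409 − 9408 = 1.
  The first convergent with p² − 192·q² = 1 gives the fundamental solution (x₁, y₁) = (97, 7).
Step 2: Apply the recurrence (x_{n+1}, y_{n+1}) = (x₁x_n + 192y₁y_n, x₁y_n + y₁x_n) repeatedly.
  From (x_1, y_1) = (97, 7): x_2 = 97·97 + 192·7·7 = 18817; y_2 = 97·7 + 7·97 = 1358.
  From (x_2, y_2) = (18817, 1358): x_3 = 97·18817 + 192·7·1358 = 3650401; y_3 = 97·1358 + 7·18817 = 263445.
  From (x_3, y_3) = (3650401, 263445): x_4 = 97·3650401 + 192·7·263445 = 708158977; y_4 = 97·263445 + 7·3650401 = 51106972.
  From (x_4, y_4) = (708158977, 51106972): x_5 = 97·708158977 + 192·7·51106972 = 137379191137; y_5 = 97·51106972 + 7·708158977 = 9914489123.
Step 3: Verify x_5² - 192·y_5² = 18873042157456379352769 - 18873042157456379352768 = 1 (should be 1). ✓

(x_1, y_1) = (97, 7); (x_5, y_5) = (137379191137, 9914489123).


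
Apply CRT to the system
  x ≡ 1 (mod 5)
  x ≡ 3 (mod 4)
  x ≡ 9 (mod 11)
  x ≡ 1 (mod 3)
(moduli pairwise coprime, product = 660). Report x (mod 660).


Product of moduli M = 5 · 4 · 11 · 3 = 660.
Merge one congruence at a time:
  Start: x ≡ 1 (mod 5).
  Combine with x ≡ 3 (mod 4); new modulus lcm = 20.
    Write x = 1 + 5·t and substitute into x ≡ 3 (mod 4): 5·t ≡ 3 − 1 = 2 (mod 4).
    Reduce coefficients mod 4: 1·t ≡ 2 (mod 4).
    So t ≡ 2 (mod 4).
    Then x = 1 + 5·2 = 11, valid modulo lcm(5, 4) = 20: x ≡ 11 (mod 20).
  Combine with x ≡ 9 (mod 11); new modulus lcm = 220.
    Write x = 11 + 20·t and substitute into x ≡ 9 (mod 11): 20·t ≡ 9 − 11 = -2 (mod 11).
    Reduce coefficients mod 11: 9·t ≡ 9 (mod 11).
    The inverse of 9 mod 11 is 5 (since 9·5 = 45 = 4·11 + 1), so t ≡ 5·9 = 45 ≡ 1 (mod 11).
    Then x = 11 + 20·1 = 31, valid modulo lcm(20, 11) = 220: x ≡ 31 (mod 220).
  Combine with x ≡ 1 (mod 3); new modulus lcm = 660.
    Write x = 31 + 220·t and substitute into x ≡ 1 (mod 3): 220·t ≡ 1 − 31 = -30 (mod 3).
    Reduce coefficients mod 3: 1·t ≡ 0 (mod 3).
    So t ≡ 0 (mod 3).
    Then x = 31 + 220·0 = 31, valid modulo lcm(220, 3) = 660: x ≡ 31 (mod 660).
Verify against each original: 31 mod 5 = 1, 31 mod 4 = 3, 31 mod 11 = 9, 31 mod 3 = 1.

x ≡ 31 (mod 660).


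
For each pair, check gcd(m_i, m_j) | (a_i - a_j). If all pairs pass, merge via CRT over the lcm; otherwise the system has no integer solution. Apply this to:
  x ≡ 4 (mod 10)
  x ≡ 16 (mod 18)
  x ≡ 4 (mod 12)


Moduli 10, 18, 12 are not pairwise coprime, so CRT works modulo lcm(m_i) when all pairwise compatibility conditions hold.
Pairwise compatibility: gcd(m_i, m_j) must divide a_i - a_j for every pair.
Merge one congruence at a time:
  Start: x ≡ 4 (mod 10).
  Combine with x ≡ 16 (mod 18): gcd(10, 18) = 2; 16 - 4 = 12, which IS divisible by 2, so compatible.
    Write x = 4 + 10·t and substitute into x ≡ 16 (mod 18): 10·t ≡ 16 − 4 = 12 (mod 18).
    Divide the congruence (and modulus) by g = 2: 5·t ≡ 6 (mod 9).
    The inverse of 5 mod 9 is 2 (since 5·2 = 10 = 1·9 + 1), so t ≡ 2·6 = 12 ≡ 3 (mod 9).
    Then x = 4 + 10·3 = 34, valid modulo lcm(10, 18) = 90: x ≡ 34 (mod 90).
  Combine with x ≡ 4 (mod 12): gcd(90, 12) = 6; 4 - 34 = -30, which IS divisible by 6, so compatible.
    Write x = 34 + 90·t and substitute into x ≡ 4 (mod 12): 90·t ≡ 4 − 34 = -30 (mod 12).
    Divide the congruence (and modulus) by g = 6: 15·t ≡ -5 (mod 2).
    Reduce coefficients mod 2: 1·t ≡ 1 (mod 2).
    So t ≡ 1 (mod 2).
    Then x = 34 + 90·1 = 124, valid modulo lcm(90, 12) = 180: x ≡ 124 (mod 180).
Verify: 124 mod 10 = 4, 124 mod 18 = 16, 124 mod 12 = 4.

x ≡ 124 (mod 180).


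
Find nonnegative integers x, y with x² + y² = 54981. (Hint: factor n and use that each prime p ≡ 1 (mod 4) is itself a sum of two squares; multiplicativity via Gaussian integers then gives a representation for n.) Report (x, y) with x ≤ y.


Step 1: Factor n = 54981 = 3^2 · 41 · 149.
Step 2: Check the mod-4 condition on each prime factor: 3 ≡ 3 (mod 4), exponent 2 (must be even); 41 ≡ 1 (mod 4), exponent 1; 149 ≡ 1 (mod 4), exponent 1.
All primes ≡ 3 (mod 4) appear to even exponent (or don't appear), so by the two-squares theorem n IS expressible as a sum of two squares.
Step 3: Build a representation. Group n = k² · m with k = 3 and m = 41 · 149 = 6109 (a product of primes ≡ 1 (mod 4)); a representation of m scales to one of n via (k·x)² + (k·y)² = k²(x² + y²). Each prime p ≡ 1 (mod 4) is itself a sum of two squares; find a² by testing p − a² for a perfect square:
  41: 41 − 1² = 40, 41 − 2² = 37, 41 − 3² = 32, 41 − 4² = 25 = 5² ⇒ 41 = 4² + 5².
  149: 149 − 1² = 148, 149 − 2² = 145, 149 − 3² = 140, 149 − 4² = 133, 149 − 5² = 124, 149 − 6² = 113, 149 − 7² = 100 = 10² ⇒ 149 = 7² + 10².
  Combine using the Brahmagupta–Fibonacci identity (a² + b²)(c² + d²) = (ac − bd)² + (ad + bc)² = (ac + bd)² + (ad − bc)²:
  41 · 149 = 6109: from (4² + 5²)(7² + 10²), take (4·7 − 5·10, 4·10 + 5·7) = (28 − 50, 40 + 35) = (-22, 75); dropping signs (only squares matter) gives (22, 75); check 22² + 75² = 484 + 5625 = 6109 ✓.
  Scale by k = 3: (3·22, 3·75) = (66, 225).
Step 4: Order so x ≤ y and verify: 66² + 225² = 4356 + 50625 = 54981 = n. ✓

n = 54981 = 66² + 225² (one valid representation with x ≤ y).


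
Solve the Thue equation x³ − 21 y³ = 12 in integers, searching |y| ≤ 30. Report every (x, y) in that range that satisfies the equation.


The equation is x³ - 21y³ = 12. For fixed y, x³ = 21·y³ + 12, so a solution requires the RHS to be a perfect cube.
Strategy: iterate y from -30 to 30, compute RHS = 21·y³ + 12, and check whether it is a (positive or negative) perfect cube.
Check small values of y:
  y = 0: RHS = 12 is not a perfect cube.
  y = 1: RHS = 33 is not a perfect cube.
  y = -1: RHS = -9 is not a perfect cube.
  y = 2: RHS = 180 is not a perfect cube.
  y = -2: RHS = -156 is not a perfect cube.
  y = 3: RHS = 579 is not a perfect cube.
  y = -3: RHS = -555 is not a perfect cube.
Continuing the search up to |y| = 30 finds no solutions either.
No (x, y) in the scanned range satisfies the equation.

No integer solutions with |y| ≤ 30.


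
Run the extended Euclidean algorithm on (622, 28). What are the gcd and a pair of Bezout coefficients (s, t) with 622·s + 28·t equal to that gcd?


Euclidean algorithm on (622, 28) — divide until remainder is 0:
  622 = 22 · 28 + 6
  28 = 4 · 6 + 4
  6 = 1 · 4 + 2
  4 = 2 · 2 + 0
gcd(622, 28) = 2.
Track Bezout coefficients alongside the remainders: start with r₀ = 622 = a·1 + b·0 (s = 1, t = 0) and r₁ = 28 = a·0 + b·1 (s = 0, t = 1); each new remainder r_{k+1} = r_{k-1} − q_k·r_k inherits s_{k+1} = s_{k-1} − q_k·s_k, t_{k+1} = t_{k-1} − q_k·t_k, so r_k = a·s_k + b·t_k at every step:
  q = 22: r = 6, s = 1 − 22·0 = 1, t = 0 − 22·1 = -22  (check: 622·1 + 28·(-22) = 6)
  q = 4: r = 4, s = 0 − 4·1 = -4, t = 1 − 4·(-22) = 89  (check: 622·(-4) + 28·89 = 4)
  q = 1: r = 2, s = 1 − 1·(-4) = 5, t = -22 − 1·89 = -111  (check: 622·5 + 28·(-111) = 2)
The row with r = 2 (the gcd) gives the Bezout coefficients s = 5, t = -111.
Result: 622 · (5) + 28 · (-111) = 2.

gcd(622, 28) = 2; s = 5, t = -111 (check: 622·5 + 28·(-111) = 2).


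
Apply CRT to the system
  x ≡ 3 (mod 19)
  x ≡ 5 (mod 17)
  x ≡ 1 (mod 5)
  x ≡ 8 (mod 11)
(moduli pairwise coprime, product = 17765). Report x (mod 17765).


Product of moduli M = 19 · 17 · 5 · 11 = 17765.
Merge one congruence at a time:
  Start: x ≡ 3 (mod 19).
  Combine with x ≡ 5 (mod 17); new modulus lcm = 323.
    Write x = 3 + 19·t and substitute into x ≡ 5 (mod 17): 19·t ≡ 5 − 3 = 2 (mod 17).
    Reduce coefficients mod 17: 2·t ≡ 2 (mod 17).
    The inverse of 2 mod 17 is 9 (since 2·9 = 18 = 1·17 + 1), so t ≡ 9·2 = 18 ≡ 1 (mod 17).
    Then x = 3 + 19·1 = 22, valid modulo lcm(19, 17) = 323: x ≡ 22 (mod 323).
  Combine with x ≡ 1 (mod 5); new modulus lcm = 1615.
    Write x = 22 + 323·t and substitute into x ≡ 1 (mod 5): 323·t ≡ 1 − 22 = -21 (mod 5).
    Reduce coefficients mod 5: 3·t ≡ 4 (mod 5).
    The inverse of 3 mod 5 is 2 (since 3·2 = 6 = 1·5 + 1), so t ≡ 2·4 = 8 ≡ 3 (mod 5).
    Then x = 22 + 323·3 = 991, valid modulo lcm(323, 5) = 1615: x ≡ 991 (mod 1615).
  Combine with x ≡ 8 (mod 11); new modulus lcm = 17765.
    Write x = 991 + 1615·t and substitute into x ≡ 8 (mod 11): 1615·t ≡ 8 − 991 = -983 (mod 11).
    Reduce coefficients mod 11: 9·t ≡ 7 (mod 11).
    The inverse of 9 mod 11 is 5 (since 9·5 = 45 = 4·11 + 1), so t ≡ 5·7 = 35 ≡ 2 (mod 11).
    Then x = 991 + 1615·2 = 4221, valid modulo lcm(1615, 11) = 17765: x ≡ 4221 (mod 17765).
Verify against each original: 4221 mod 19 = 3, 4221 mod 17 = 5, 4221 mod 5 = 1, 4221 mod 11 = 8.

x ≡ 4221 (mod 17765).


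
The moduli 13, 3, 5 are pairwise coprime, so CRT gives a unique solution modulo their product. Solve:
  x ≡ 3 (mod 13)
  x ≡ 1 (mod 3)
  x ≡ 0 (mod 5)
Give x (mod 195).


Moduli 13, 3, 5 are pairwise coprime; by CRT there is a unique solution modulo M = 13 · 3 · 5 = 195.
Solve pairwise, accumulating the modulus:
  Start with x ≡ 3 (mod 13).
  Combine with x ≡ 1 (mod 3): since gcd(13, 3) = 1, we get a unique residue mod 39.
    Write x = 3 + 13·t and substitute into x ≡ 1 (mod 3): 13·t ≡ 1 − 3 = -2 (mod 3).
    Reduce coefficients mod 3: 1·t ≡ 1 (mod 3).
    So t ≡ 1 (mod 3).
    Then x = 3 + 13·1 = 16, valid modulo lcm(13, 3) = 39: x ≡ 16 (mod 39).
  Combine with x ≡ 0 (mod 5): since gcd(39, 5) = 1, we get a unique residue mod 195.
    Write x = 16 + 39·t and substitute into x ≡ 0 (mod 5): 39·t ≡ 0 − 16 = -16 (mod 5).
    Reduce coefficients mod 5: 4·t ≡ 4 (mod 5).
    The inverse of 4 mod 5 is 4 (since 4·4 = 16 = 3·5 + 1), so t ≡ 4·4 = 16 ≡ 1 (mod 5).
    Then x = 16 + 39·1 = 55, valid modulo lcm(39, 5) = 195: x ≡ 55 (mod 195).
Verify: 55 mod 13 = 3 ✓, 55 mod 3 = 1 ✓, 55 mod 5 = 0 ✓.

x ≡ 55 (mod 195).


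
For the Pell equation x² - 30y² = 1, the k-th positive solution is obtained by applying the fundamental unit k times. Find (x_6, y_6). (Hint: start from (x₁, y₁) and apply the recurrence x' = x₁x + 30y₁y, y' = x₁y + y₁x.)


Step 1: Find the fundamental solution (x₁, y₁) of x² - 30y² = 1.
  Expand √30 as a continued fraction. a₀ = ⌊√30⌋ = 5; iterate m_{k+1} = d_k·a_k − m_k, d_{k+1} = (30 − m_{k+1}²)/d_k, a_{k+1} = ⌊(a₀ + m_{k+1})/d_{k+1}⌋ (starting m₀ = 0, d₀ = 1), with convergents p_k = a_k·p_{k-1} + p_{k-2}, q_k = a_k·q_{k-1} + q_{k-2} (p₋₁ = 1, q₋₁ = 0):
  k = 0: a₀ = 5; p₀/q₀ = 5/1; p₀² − 30·q₀² = 25 − 30 = -5.
  k = 1: m = 5, d = 5, a = ⌊(5 + 5)/5⌋ = 2; p/q = (2·5 + 1)/(2·1 + 0) = 11/2; p² − 30·q² = 121 − 120 = 1.
  The first convergent with p² − 30·q² = 1 gives the fundamental solution (x₁, y₁) = (11, 2).
Step 2: Apply the recurrence (x_{n+1}, y_{n+1}) = (x₁x_n + 30y₁y_n, x₁y_n + y₁x_n) repeatedly.
  From (x_1, y_1) = (11, 2): x_2 = 11·11 + 30·2·2 = 241; y_2 = 11·2 + 2·11 = 44.
  From (x_2, y_2) = (241, 44): x_3 = 11·241 + 30·2·44 = 5291; y_3 = 11·44 + 2·241 = 966.
  From (x_3, y_3) = (5291, 966): x_4 = 11·5291 + 30·2·966 = 116161; y_4 = 11·966 + 2·5291 = 21208.
  From (x_4, y_4) = (116161, 21208): x_5 = 11·116161 + 30·2·21208 = 2550251; y_5 = 11·21208 + 2·116161 = 465610.
  From (x_5, y_5) = (2550251, 465610): x_6 = 11·2550251 + 30·2·465610 = 55989361; y_6 = 11·465610 + 2·2550251 = 10222212.
Step 3: Verify x_6² - 30·y_6² = 3134808545188321 - 3134808545188320 = 1 (should be 1). ✓

(x_1, y_1) = (11, 2); (x_6, y_6) = (55989361, 10222212).


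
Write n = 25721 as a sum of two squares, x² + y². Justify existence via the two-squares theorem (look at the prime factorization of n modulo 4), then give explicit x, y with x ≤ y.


Step 1: Factor n = 25721 = 17^2 · 89.
Step 2: Check the mod-4 condition on each prime factor: 17 ≡ 1 (mod 4), exponent 2; 89 ≡ 1 (mod 4), exponent 1.
All primes ≡ 3 (mod 4) appear to even exponent (or don't appear), so by the two-squares theorem n IS expressible as a sum of two squares.
Step 3: Build a representation. Here n = 17 · 17 · 89 is a product of primes ≡ 1 (mod 4). Each prime p ≡ 1 (mod 4) is itself a sum of two squares; find a² by testing p − a² for a perfect square:
  17: 17 − 1² = 16 = 4² ⇒ 17 = 1² + 4².
  89: 89 − 1² = 88, 89 − 2² = 85, 89 − 3² = 80, 89 − 4² = 73, 89 − 5² = 64 = 8² ⇒ 89 = 5² + 8².
  Combine using the Brahmagupta–Fibonacci identity (a² + b²)(c² + d²) = (ac − bd)² + (ad + bc)² = (ac + bd)² + (ad − bc)²:
  17 · 17 = 289: from (1² + 4²)(1² + 4²), take (1·1 − 4·4, 1·4 + 4·1) = (1 − 16, 4 + 4) = (-15, 8); dropping signs (only squares matter) gives (15, 8); check 15² + 8² = 225 + 64 = 289 ✓.
  289 · 89 = 25721: from (15² + 8²)(5² + 8²), take (15·5 − 8·8, 15·8 + 8·5) = (75 − 64, 120 + 40) = (11, 160); check 11² + 160² = 121 + 25600 = 25721 ✓.
Step 4: Order so x ≤ y and verify: 11² + 160² = 121 + 25600 = 25721 = n. ✓

n = 25721 = 11² + 160² (one valid representation with x ≤ y).


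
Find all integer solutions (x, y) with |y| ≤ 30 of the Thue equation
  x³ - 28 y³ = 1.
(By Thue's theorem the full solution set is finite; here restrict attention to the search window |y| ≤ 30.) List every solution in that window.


The equation is x³ - 28y³ = 1. For fixed y, x³ = 28·y³ + 1, so a solution requires the RHS to be a perfect cube.
Strategy: iterate y from -30 to 30, compute RHS = 28·y³ + 1, and check whether it is a (positive or negative) perfect cube.
Check small values of y:
  y = 0: RHS = 1 = (1)³ ⇒ x = 1 works.
  y = 1: RHS = 29 is not a perfect cube.
  y = -1: RHS = -27 = (-3)³ ⇒ x = -3 works.
  y = 2: RHS = 225 is not a perfect cube.
  y = -2: RHS = -223 is not a perfect cube.
  y = 3: RHS = 757 is not a perfect cube.
  y = -3: RHS = -755 is not a perfect cube.
Continuing the search up to |y| = 30 finds no further solutions beyond those listed.
Collected solutions: (1, 0), (-3, -1).

Solutions (with |y| ≤ 30): (1, 0), (-3, -1).


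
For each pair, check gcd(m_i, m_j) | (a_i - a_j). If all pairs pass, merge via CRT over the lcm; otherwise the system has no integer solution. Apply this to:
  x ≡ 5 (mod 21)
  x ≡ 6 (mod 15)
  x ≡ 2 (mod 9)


Moduli 21, 15, 9 are not pairwise coprime, so CRT works modulo lcm(m_i) when all pairwise compatibility conditions hold.
Pairwise compatibility: gcd(m_i, m_j) must divide a_i - a_j for every pair.
Merge one congruence at a time:
  Start: x ≡ 5 (mod 21).
  Combine with x ≡ 6 (mod 15): gcd(21, 15) = 3, and 6 - 5 = 1 is NOT divisible by 3.
    ⇒ system is inconsistent (no integer solution).

No solution (the system is inconsistent).


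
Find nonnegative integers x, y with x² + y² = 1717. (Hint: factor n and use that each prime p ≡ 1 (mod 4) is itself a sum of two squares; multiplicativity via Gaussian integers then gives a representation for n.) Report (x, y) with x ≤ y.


Step 1: Factor n = 1717 = 17 · 101.
Step 2: Check the mod-4 condition on each prime factor: 17 ≡ 1 (mod 4), exponent 1; 101 ≡ 1 (mod 4), exponent 1.
All primes ≡ 3 (mod 4) appear to even exponent (or don't appear), so by the two-squares theorem n IS expressible as a sum of two squares.
Step 3: Build a representation. Here n = 17 · 101 is a product of primes ≡ 1 (mod 4). Each prime p ≡ 1 (mod 4) is itself a sum of two squares; find a² by testing p − a² for a perfect square:
  17: 17 − 1² = 16 = 4² ⇒ 17 = 1² + 4².
  101: 101 − 1² = 100 = 10² ⇒ 101 = 1² + 10².
  Combine using the Brahmagupta–Fibonacci identity (a² + b²)(c² + d²) = (ac − bd)² + (ad + bc)² = (ac + bd)² + (ad − bc)²:
  17 · 101 = 1717: from (1² + 4²)(1² + 10²), take (1·1 − 4·10, 1·10 + 4·1) = (1 − 40, 10 + 4) = (-39, 14); dropping signs (only squares matter) gives (39, 14); check 39² + 14² = 1521 + 196 = 1717 ✓.
Step 4: Order so x ≤ y and verify: 14² + 39² = 196 + 1521 = 1717 = n. ✓

n = 1717 = 14² + 39² (one valid representation with x ≤ y).


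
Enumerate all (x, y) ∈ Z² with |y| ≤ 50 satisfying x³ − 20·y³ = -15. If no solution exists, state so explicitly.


The equation is x³ - 20y³ = -15. For fixed y, x³ = 20·y³ − 15, so a solution requires the RHS to be a perfect cube.
Strategy: iterate y from -50 to 50, compute RHS = 20·y³ − 15, and check whether it is a (positive or negative) perfect cube.
Check small values of y:
  y = 0: RHS = -15 is not a perfect cube.
  y = 1: RHS = 5 is not a perfect cube.
  y = -1: RHS = -35 is not a perfect cube.
  y = 2: RHS = 145 is not a perfect cube.
  y = -2: RHS = -175 is not a perfect cube.
  y = 3: RHS = 525 is not a perfect cube.
  y = -3: RHS = -555 is not a perfect cube.
Continuing the search up to |y| = 50 finds no solutions either.
No (x, y) in the scanned range satisfies the equation.

No integer solutions with |y| ≤ 50.


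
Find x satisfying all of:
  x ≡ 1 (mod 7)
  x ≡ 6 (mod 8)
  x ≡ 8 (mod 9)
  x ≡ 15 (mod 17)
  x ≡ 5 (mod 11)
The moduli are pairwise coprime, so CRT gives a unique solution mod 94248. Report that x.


Product of moduli M = 7 · 8 · 9 · 17 · 11 = 94248.
Merge one congruence at a time:
  Start: x ≡ 1 (mod 7).
  Combine with x ≡ 6 (mod 8); new modulus lcm = 56.
    Write x = 1 + 7·t and substitute into x ≡ 6 (mod 8): 7·t ≡ 6 − 1 = 5 (mod 8).
    The inverse of 7 mod 8 is 7 (since 7·7 = 49 = 6·8 + 1), so t ≡ 7·5 = 35 ≡ 3 (mod 8).
    Then x = 1 + 7·3 = 22, valid modulo lcm(7, 8) = 56: x ≡ 22 (mod 56).
  Combine with x ≡ 8 (mod 9); new modulus lcm = 504.
    Write x = 22 + 56·t and substitute into x ≡ 8 (mod 9): 56·t ≡ 8 − 22 = -14 (mod 9).
    Reduce coefficients mod 9: 2·t ≡ 4 (mod 9).
    The inverse of 2 mod 9 is 5 (since 2·5 = 10 = 1·9 + 1), so t ≡ 5·4 = 20 ≡ 2 (mod 9).
    Then x = 22 + 56·2 = 134, valid modulo lcm(56, 9) = 504: x ≡ 134 (mod 504).
  Combine with x ≡ 15 (mod 17); new modulus lcm = 8568.
    Write x = 134 + 504·t and substitute into x ≡ 15 (mod 17): 504·t ≡ 15 − 134 = -119 (mod 17).
    Reduce coefficients mod 17: 11·t ≡ 0 (mod 17).
    The inverse of 11 mod 17 is 14 (since 11·14 = 154 = 9·17 + 1), so t ≡ 14·0 = 0 ≡ 0 (mod 17).
    Then x = 134 + 504·0 = 134, valid modulo lcm(504, 17) = 8568: x ≡ 134 (mod 8568).
  Combine with x ≡ 5 (mod 11); new modulus lcm = 94248.
    Write x = 134 + 8568·t and substitute into x ≡ 5 (mod 11): 8568·t ≡ 5 − 134 = -129 (mod 11).
    Reduce coefficients mod 11: 10·t ≡ 3 (mod 11).
    The inverse of 10 mod 11 is 10 (since 10·10 = 100 = 9·11 + 1), so t ≡ 10·3 = 30 ≡ 8 (mod 11).
    Then x = 134 + 8568·8 = 68678, valid modulo lcm(8568, 11) = 94248: x ≡ 68678 (mod 94248).
Verify against each original: 68678 mod 7 = 1, 68678 mod 8 = 6, 68678 mod 9 = 8, 68678 mod 17 = 15, 68678 mod 11 = 5.

x ≡ 68678 (mod 94248).


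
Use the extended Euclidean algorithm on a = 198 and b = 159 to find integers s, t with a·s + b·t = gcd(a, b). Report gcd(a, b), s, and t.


Euclidean algorithm on (198, 159) — divide until remainder is 0:
  198 = 1 · 159 + 39
  159 = 4 · 39 + 3
  39 = 13 · 3 + 0
gcd(198, 159) = 3.
Track Bezout coefficients alongside the remainders: start with r₀ = 198 = a·1 + b·0 (s = 1, t = 0) and r₁ = 159 = a·0 + b·1 (s = 0, t = 1); each new remainder r_{k+1} = r_{k-1} − q_k·r_k inherits s_{k+1} = s_{k-1} − q_k·s_k, t_{k+1} = t_{k-1} − q_k·t_k, so r_k = a·s_k + b·t_k at every step:
  q = 1: r = 39, s = 1 − 1·0 = 1, t = 0 − 1·1 = -1  (check: 198·1 + 159·(-1) = 39)
  q = 4: r = 3, s = 0 − 4·1 = -4, t = 1 − 4·(-1) = 5  (check: 198·(-4) + 159·5 = 3)
The row with r = 3 (the gcd) gives the Bezout coefficients s = -4, t = 5.
Result: 198 · (-4) + 159 · (5) = 3.

gcd(198, 159) = 3; s = -4, t = 5 (check: 198·(-4) + 159·5 = 3).


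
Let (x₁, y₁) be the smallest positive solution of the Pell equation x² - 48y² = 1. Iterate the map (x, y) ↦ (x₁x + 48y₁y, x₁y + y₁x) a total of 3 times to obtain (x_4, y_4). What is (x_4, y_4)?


Step 1: Find the fundamental solution (x₁, y₁) of x² - 48y² = 1.
  Expand √48 as a continued fraction. a₀ = ⌊√48⌋ = 6; iterate m_{k+1} = d_k·a_k − m_k, d_{k+1} = (48 − m_{k+1}²)/d_k, a_{k+1} = ⌊(a₀ + m_{k+1})/d_{k+1}⌋ (starting m₀ = 0, d₀ = 1), with convergents p_k = a_k·p_{k-1} + p_{k-2}, q_k = a_k·q_{k-1} + q_{k-2} (p₋₁ = 1, q₋₁ = 0):
  k = 0: a₀ = 6; p₀/q₀ = 6/1; p₀² − 48·q₀² = 36 − 48 = -12.
  k = 1: m = 6, d = 12, a = ⌊(6 + 6)/12⌋ = 1; p/q = (1·6 + 1)/(1·1 + 0) = 7/1; p² − 48·q² = 49 − 48 = 1.
  The first convergent with p² − 48·q² = 1 gives the fundamental solution (x₁, y₁) = (7, 1).
Step 2: Apply the recurrence (x_{n+1}, y_{n+1}) = (x₁x_n + 48y₁y_n, x₁y_n + y₁x_n) repeatedly.
  From (x_1, y_1) = (7, 1): x_2 = 7·7 + 48·1·1 = 97; y_2 = 7·1 + 1·7 = 14.
  From (x_2, y_2) = (97, 14): x_3 = 7·97 + 48·1·14 = 1351; y_3 = 7·14 + 1·97 = 195.
  From (x_3, y_3) = (1351, 195): x_4 = 7·1351 + 48·1·195 = 18817; y_4 = 7·195 + 1·1351 = 2716.
Step 3: Verify x_4² - 48·y_4² = 354079489 - 354079488 = 1 (should be 1). ✓

(x_1, y_1) = (7, 1); (x_4, y_4) = (18817, 2716).


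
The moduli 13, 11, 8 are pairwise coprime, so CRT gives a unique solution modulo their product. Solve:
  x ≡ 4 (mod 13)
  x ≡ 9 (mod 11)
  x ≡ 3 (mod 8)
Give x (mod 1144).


Moduli 13, 11, 8 are pairwise coprime; by CRT there is a unique solution modulo M = 13 · 11 · 8 = 1144.
Solve pairwise, accumulating the modulus:
  Start with x ≡ 4 (mod 13).
  Combine with x ≡ 9 (mod 11): since gcd(13, 11) = 1, we get a unique residue mod 143.
    Write x = 4 + 13·t and substitute into x ≡ 9 (mod 11): 13·t ≡ 9 − 4 = 5 (mod 11).
    Reduce coefficients mod 11: 2·t ≡ 5 (mod 11).
    The inverse of 2 mod 11 is 6 (since 2·6 = 12 = 1·11 + 1), so t ≡ 6·5 = 30 ≡ 8 (mod 11).
    Then x = 4 + 13·8 = 108, valid modulo lcm(13, 11) = 143: x ≡ 108 (mod 143).
  Combine with x ≡ 3 (mod 8): since gcd(143, 8) = 1, we get a unique residue mod 1144.
    Write x = 108 + 143·t and substitute into x ≡ 3 (mod 8): 143·t ≡ 3 − 108 = -105 (mod 8).
    Reduce coefficients mod 8: 7·t ≡ 7 (mod 8).
    The inverse of 7 mod 8 is 7 (since 7·7 = 49 = 6·8 + 1), so t ≡ 7·7 = 49 ≡ 1 (mod 8).
    Then x = 108 + 143·1 = 251, valid modulo lcm(143, 8) = 1144: x ≡ 251 (mod 1144).
Verify: 251 mod 13 = 4 ✓, 251 mod 11 = 9 ✓, 251 mod 8 = 3 ✓.

x ≡ 251 (mod 1144).


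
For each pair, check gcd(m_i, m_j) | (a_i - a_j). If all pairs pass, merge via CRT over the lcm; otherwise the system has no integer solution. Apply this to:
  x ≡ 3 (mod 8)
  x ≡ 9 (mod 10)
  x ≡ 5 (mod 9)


Moduli 8, 10, 9 are not pairwise coprime, so CRT works modulo lcm(m_i) when all pairwise compatibility conditions hold.
Pairwise compatibility: gcd(m_i, m_j) must divide a_i - a_j for every pair.
Merge one congruence at a time:
  Start: x ≡ 3 (mod 8).
  Combine with x ≡ 9 (mod 10): gcd(8, 10) = 2; 9 - 3 = 6, which IS divisible by 2, so compatible.
    Write x = 3 + 8·t and substitute into x ≡ 9 (mod 10): 8·t ≡ 9 − 3 = 6 (mod 10).
    Divide the congruence (and modulus) by g = 2: 4·t ≡ 3 (mod 5).
    The inverse of 4 mod 5 is 4 (since 4·4 = 16 = 3·5 + 1), so t ≡ 4·3 = 12 ≡ 2 (mod 5).
    Then x = 3 + 8·2 = 19, valid modulo lcm(8, 10) = 40: x ≡ 19 (mod 40).
  Combine with x ≡ 5 (mod 9): gcd(40, 9) = 1; 5 - 19 = -14, which IS divisible by 1, so compatible.
    Write x = 19 + 40·t and substitute into x ≡ 5 (mod 9): 40·t ≡ 5 − 19 = -14 (mod 9).
    Reduce coefficients mod 9: 4·t ≡ 4 (mod 9).
    The inverse of 4 mod 9 is 7 (since 4·7 = 28 = 3·9 + 1), so t ≡ 7·4 = 28 ≡ 1 (mod 9).
    Then x = 19 + 40·1 = 59, valid modulo lcm(40, 9) = 360: x ≡ 59 (mod 360).
Verify: 59 mod 8 = 3, 59 mod 10 = 9, 59 mod 9 = 5.

x ≡ 59 (mod 360).


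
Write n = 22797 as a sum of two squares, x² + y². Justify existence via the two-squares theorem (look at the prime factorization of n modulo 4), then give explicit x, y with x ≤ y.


Step 1: Factor n = 22797 = 3^2 · 17 · 149.
Step 2: Check the mod-4 condition on each prime factor: 3 ≡ 3 (mod 4), exponent 2 (must be even); 17 ≡ 1 (mod 4), exponent 1; 149 ≡ 1 (mod 4), exponent 1.
All primes ≡ 3 (mod 4) appear to even exponent (or don't appear), so by the two-squares theorem n IS expressible as a sum of two squares.
Step 3: Build a representation. Group n = k² · m with k = 3 and m = 17 · 149 = 2533 (a product of primes ≡ 1 (mod 4)); a representation of m scales to one of n via (k·x)² + (k·y)² = k²(x² + y²). Each prime p ≡ 1 (mod 4) is itself a sum of two squares; find a² by testing p − a² for a perfect square:
  17: 17 − 1² = 16 = 4² ⇒ 17 = 1² + 4².
  149: 149 − 1² = 148, 149 − 2² = 145, 149 − 3² = 140, 149 − 4² = 133, 149 − 5² = 124, 149 − 6² = 113, 149 − 7² = 100 = 10² ⇒ 149 = 7² + 10².
  Combine using the Brahmagupta–Fibonacci identity (a² + b²)(c² + d²) = (ac − bd)² + (ad + bc)² = (ac + bd)² + (ad − bc)²:
  17 · 149 = 2533: from (1² + 4²)(7² + 10²), take (1·7 − 4·10, 1·10 + 4·7) = (7 − 40, 10 + 28) = (-33, 38); dropping signs (only squares matter) gives (33, 38); check 33² + 38² = 1089 + 1444 = 2533 ✓.
  Scale by k = 3: (3·33, 3·38) = (99, 114).
Step 4: Order so x ≤ y and verify: 99² + 114² = 9801 + 12996 = 22797 = n. ✓

n = 22797 = 99² + 114² (one valid representation with x ≤ y).


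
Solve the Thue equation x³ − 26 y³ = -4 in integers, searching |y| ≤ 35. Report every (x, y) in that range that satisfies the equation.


The equation is x³ - 26y³ = -4. For fixed y, x³ = 26·y³ − 4, so a solution requires the RHS to be a perfect cube.
Strategy: iterate y from -35 to 35, compute RHS = 26·y³ − 4, and check whether it is a (positive or negative) perfect cube.
Check small values of y:
  y = 0: RHS = -4 is not a perfect cube.
  y = 1: RHS = 22 is not a perfect cube.
  y = -1: RHS = -30 is not a perfect cube.
  y = 2: RHS = 204 is not a perfect cube.
  y = -2: RHS = -212 is not a perfect cube.
  y = 3: RHS = 698 is not a perfect cube.
  y = -3: RHS = -706 is not a perfect cube.
Continuing the search up to |y| = 35 finds no solutions either.
No (x, y) in the scanned range satisfies the equation.

No integer solutions with |y| ≤ 35.


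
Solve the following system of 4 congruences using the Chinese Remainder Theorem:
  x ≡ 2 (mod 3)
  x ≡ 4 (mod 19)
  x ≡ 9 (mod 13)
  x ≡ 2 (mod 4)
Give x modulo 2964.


Product of moduli M = 3 · 19 · 13 · 4 = 2964.
Merge one congruence at a time:
  Start: x ≡ 2 (mod 3).
  Combine with x ≡ 4 (mod 19); new modulus lcm = 57.
    Write x = 2 + 3·t and substitute into x ≡ 4 (mod 19): 3·t ≡ 4 − 2 = 2 (mod 19).
    The inverse of 3 mod 19 is 13 (since 3·13 = 39 = 2·19 + 1), so t ≡ 13·2 = 26 ≡ 7 (mod 19).
    Then x = 2 + 3·7 = 23, valid modulo lcm(3, 19) = 57: x ≡ 23 (mod 57).
  Combine with x ≡ 9 (mod 13); new modulus lcm = 741.
    Write x = 23 + 57·t and substitute into x ≡ 9 (mod 13): 57·t ≡ 9 − 23 = -14 (mod 13).
    Reduce coefficients mod 13: 5·t ≡ 12 (mod 13).
    The inverse of 5 mod 13 is 8 (since 5·8 = 40 = 3·13 + 1), so t ≡ 8·12 = 96 ≡ 5 (mod 13).
    Then x = 23 + 57·5 = 308, valid modulo lcm(57, 13) = 741: x ≡ 308 (mod 741).
  Combine with x ≡ 2 (mod 4); new modulus lcm = 2964.
    Write x = 308 + 741·t and substitute into x ≡ 2 (mod 4): 741·t ≡ 2 − 308 = -306 (mod 4).
    Reduce coefficients mod 4: 1·t ≡ 2 (mod 4).
    So t ≡ 2 (mod 4).
    Then x = 308 + 741·2 = 1790, valid modulo lcm(741, 4) = 2964: x ≡ 1790 (mod 2964).
Verify against each original: 1790 mod 3 = 2, 1790 mod 19 = 4, 1790 mod 13 = 9, 1790 mod 4 = 2.

x ≡ 1790 (mod 2964).


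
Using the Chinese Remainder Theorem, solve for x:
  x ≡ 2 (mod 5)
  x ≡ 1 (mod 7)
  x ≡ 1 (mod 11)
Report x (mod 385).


Moduli 5, 7, 11 are pairwise coprime; by CRT there is a unique solution modulo M = 5 · 7 · 11 = 385.
Solve pairwise, accumulating the modulus:
  Start with x ≡ 2 (mod 5).
  Combine with x ≡ 1 (mod 7): since gcd(5, 7) = 1, we get a unique residue mod 35.
    Write x = 2 + 5·t and substitute into x ≡ 1 (mod 7): 5·t ≡ 1 − 2 = -1 (mod 7).
    Reduce coefficients mod 7: 5·t ≡ 6 (mod 7).
    The inverse of 5 mod 7 is 3 (since 5·3 = 15 = 2·7 + 1), so t ≡ 3·6 = 18 ≡ 4 (mod 7).
    Then x = 2 + 5·4 = 22, valid modulo lcm(5, 7) = 35: x ≡ 22 (mod 35).
  Combine with x ≡ 1 (mod 11): since gcd(35, 11) = 1, we get a unique residue mod 385.
    Write x = 22 + 35·t and substitute into x ≡ 1 (mod 11): 35·t ≡ 1 − 22 = -21 (mod 11).
    Reduce coefficients mod 11: 2·t ≡ 1 (mod 11).
    The inverse of 2 mod 11 is 6 (since 2·6 = 12 = 1·11 + 1), so t ≡ 6·1 = 6 ≡ 6 (mod 11).
    Then x = 22 + 35·6 = 232, valid modulo lcm(35, 11) = 385: x ≡ 232 (mod 385).
Verify: 232 mod 5 = 2 ✓, 232 mod 7 = 1 ✓, 232 mod 11 = 1 ✓.

x ≡ 232 (mod 385).


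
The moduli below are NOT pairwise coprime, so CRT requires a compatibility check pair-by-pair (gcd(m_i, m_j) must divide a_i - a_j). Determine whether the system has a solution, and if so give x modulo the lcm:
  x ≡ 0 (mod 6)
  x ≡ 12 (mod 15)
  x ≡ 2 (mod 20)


Moduli 6, 15, 20 are not pairwise coprime, so CRT works modulo lcm(m_i) when all pairwise compatibility conditions hold.
Pairwise compatibility: gcd(m_i, m_j) must divide a_i - a_j for every pair.
Merge one congruence at a time:
  Start: x ≡ 0 (mod 6).
  Combine with x ≡ 12 (mod 15): gcd(6, 15) = 3; 12 - 0 = 12, which IS divisible by 3, so compatible.
    Write x = 0 + 6·t and substitute into x ≡ 12 (mod 15): 6·t ≡ 12 − 0 = 12 (mod 15).
    Divide the congruence (and modulus) by g = 3: 2·t ≡ 4 (mod 5).
    The inverse of 2 mod 5 is 3 (since 2·3 = 6 = 1·5 + 1), so t ≡ 3·4 = 12 ≡ 2 (mod 5).
    Then x = 0 + 6·2 = 12, valid modulo lcm(6, 15) = 30: x ≡ 12 (mod 30).
  Combine with x ≡ 2 (mod 20): gcd(30, 20) = 10; 2 - 12 = -10, which IS divisible by 10, so compatible.
    Write x = 12 + 30·t and substitute into x ≡ 2 (mod 20): 30·t ≡ 2 − 12 = -10 (mod 20).
    Divide the congruence (and modulus) by g = 10: 3·t ≡ -1 (mod 2).
    Reduce coefficients mod 2: 1·t ≡ 1 (mod 2).
    So t ≡ 1 (mod 2).
    Then x = 12 + 30·1 = 42, valid modulo lcm(30, 20) = 60: x ≡ 42 (mod 60).
Verify: 42 mod 6 = 0, 42 mod 15 = 12, 42 mod 20 = 2.

x ≡ 42 (mod 60).


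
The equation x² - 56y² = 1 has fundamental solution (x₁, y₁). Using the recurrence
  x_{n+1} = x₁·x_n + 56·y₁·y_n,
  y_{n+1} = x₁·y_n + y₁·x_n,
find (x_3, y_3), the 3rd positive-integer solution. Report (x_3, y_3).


Step 1: Find the fundamental solution (x₁, y₁) of x² - 56y² = 1.
  Expand √56 as a continued fraction. a₀ = ⌊√56⌋ = 7; iterate m_{k+1} = d_k·a_k − m_k, d_{k+1} = (56 − m_{k+1}²)/d_k, a_{k+1} = ⌊(a₀ + m_{k+1})/d_{k+1}⌋ (starting m₀ = 0, d₀ = 1), with convergents p_k = a_k·p_{k-1} + p_{k-2}, q_k = a_k·q_{k-1} + q_{k-2} (p₋₁ = 1, q₋₁ = 0):
  k = 0: a₀ = 7; p₀/q₀ = 7/1; p₀² − 56·q₀² = 49 − 56 = -7.
  k = 1: m = 7, d = 7, a = ⌊(7 + 7)/7⌋ = 2; p/q = (2·7 + 1)/(2·1 + 0) = 15/2; p² − 56·q² = 225 − 224 = 1.
  The first convergent with p² − 56·q² = 1 gives the fundamental solution (x₁, y₁) = (15, 2).
Step 2: Apply the recurrence (x_{n+1}, y_{n+1}) = (x₁x_n + 56y₁y_n, x₁y_n + y₁x_n) repeatedly.
  From (x_1, y_1) = (15, 2): x_2 = 15·15 + 56·2·2 = 449; y_2 = 15·2 + 2·15 = 60.
  From (x_2, y_2) = (449, 60): x_3 = 15·449 + 56·2·60 = 13455; y_3 = 15·60 + 2·449 = 1798.
Step 3: Verify x_3² - 56·y_3² = 181037025 - 181037024 = 1 (should be 1). ✓

(x_1, y_1) = (15, 2); (x_3, y_3) = (13455, 1798).


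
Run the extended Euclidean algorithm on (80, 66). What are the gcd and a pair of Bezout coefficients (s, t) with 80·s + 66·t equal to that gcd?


Euclidean algorithm on (80, 66) — divide until remainder is 0:
  80 = 1 · 66 + 14
  66 = 4 · 14 + 10
  14 = 1 · 10 + 4
  10 = 2 · 4 + 2
  4 = 2 · 2 + 0
gcd(80, 66) = 2.
Track Bezout coefficients alongside the remainders: start with r₀ = 80 = a·1 + b·0 (s = 1, t = 0) and r₁ = 66 = a·0 + b·1 (s = 0, t = 1); each new remainder r_{k+1} = r_{k-1} − q_k·r_k inherits s_{k+1} = s_{k-1} − q_k·s_k, t_{k+1} = t_{k-1} − q_k·t_k, so r_k = a·s_k + b·t_k at every step:
  q = 1: r = 14, s = 1 − 1·0 = 1, t = 0 − 1·1 = -1  (check: 80·1 + 66·(-1) = 14)
  q = 4: r = 10, s = 0 − 4·1 = -4, t = 1 − 4·(-1) = 5  (check: 80·(-4) + 66·5 = 10)
  q = 1: r = 4, s = 1 − 1·(-4) = 5, t = -1 − 1·5 = -6  (check: 80·5 + 66·(-6) = 4)
  q = 2: r = 2, s = -4 − 2·5 = -14, t = 5 − 2·(-6) = 17  (check: 80·(-14) + 66·17 = 2)
The row with r = 2 (the gcd) gives the Bezout coefficients s = -14, t = 17.
Result: 80 · (-14) + 66 · (17) = 2.

gcd(80, 66) = 2; s = -14, t = 17 (check: 80·(-14) + 66·17 = 2).


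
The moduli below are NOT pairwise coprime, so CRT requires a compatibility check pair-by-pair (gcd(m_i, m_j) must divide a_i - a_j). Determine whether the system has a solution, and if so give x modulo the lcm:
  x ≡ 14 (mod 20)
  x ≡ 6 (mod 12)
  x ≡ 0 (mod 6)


Moduli 20, 12, 6 are not pairwise coprime, so CRT works modulo lcm(m_i) when all pairwise compatibility conditions hold.
Pairwise compatibility: gcd(m_i, m_j) must divide a_i - a_j for every pair.
Merge one congruence at a time:
  Start: x ≡ 14 (mod 20).
  Combine with x ≡ 6 (mod 12): gcd(20, 12) = 4; 6 - 14 = -8, which IS divisible by 4, so compatible.
    Write x = 14 + 20·t and substitute into x ≡ 6 (mod 12): 20·t ≡ 6 − 14 = -8 (mod 12).
    Divide the congruence (and modulus) by g = 4: 5·t ≡ -2 (mod 3).
    Reduce coefficients mod 3: 2·t ≡ 1 (mod 3).
    The inverse of 2 mod 3 is 2 (since 2·2 = 4 = 1·3 + 1), so t ≡ 2·1 = 2 ≡ 2 (mod 3).
    Then x = 14 + 20·2 = 54, valid modulo lcm(20, 12) = 60: x ≡ 54 (mod 60).
  Combine with x ≡ 0 (mod 6): gcd(60, 6) = 6; 0 - 54 = -54, which IS divisible by 6, so compatible.
    Write x = 54 + 60·t and substitute into x ≡ 0 (mod 6): 60·t ≡ 0 − 54 = -54 (mod 6).
    Divide the congruence (and modulus) by g = 6: 10·t ≡ -9 (mod 1).
    Modulo 1 every t works; take t = 0.
    Then x = 54 + 60·0 = 54, valid modulo lcm(60, 6) = 60: x ≡ 54 (mod 60).
Verify: 54 mod 20 = 14, 54 mod 12 = 6, 54 mod 6 = 0.

x ≡ 54 (mod 60).
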